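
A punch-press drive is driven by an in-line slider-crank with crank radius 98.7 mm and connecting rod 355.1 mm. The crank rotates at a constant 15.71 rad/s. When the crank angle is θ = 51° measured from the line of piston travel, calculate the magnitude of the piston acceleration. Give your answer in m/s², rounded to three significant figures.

14.0

ω = 15.71 rad/s
x(θ) = r cosθ + √(L² − r² sin²θ); with ω constant, a = ω²·d²x/dθ².
d²x/dθ² = −r cosθ − r²(cos2θ)/√u − r⁴ sin²2θ/(4u^{3/2}),  u = L² − r² sin²θ = 0.120212 m².
Substituting r = 0.0987 m, L = 0.3551 m, θ = 51°: d²x/dθ² = -0.056817 m.
a = ω²·d²x/dθ² = (15.71)²·(-0.056817) = -14.023 m/s²;  |a| = 14.023 m/s².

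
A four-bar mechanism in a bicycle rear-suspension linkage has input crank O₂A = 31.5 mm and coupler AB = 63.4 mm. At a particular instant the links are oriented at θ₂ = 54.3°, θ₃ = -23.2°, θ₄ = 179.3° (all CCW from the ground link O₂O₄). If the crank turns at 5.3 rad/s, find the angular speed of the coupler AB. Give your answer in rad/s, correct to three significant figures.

5.64

ω₂ = 5.3 rad/s
Differentiating the loop-closure r₂e^{iθ₂}+r₃e^{iθ₃}=r₁+r₄e^{iθ₄} gives r₂ω₂e^{iθ₂}+r₃ω₃e^{iθ₃}=r₄ω₄e^{iθ₄}.
Eliminating the other unknown: ω₃ = r₂ω₂ sin(θ₄−θ₂) / [r₃ sin(θ₃−θ₄)].
Numerator sine = +0.81915; denominator sine = +0.38268.
Result = 0.0315·5.3·(+0.81915) / (0.0634·(+0.38268)) = +5.6367 rad/s; magnitude 5.6367 rad/s.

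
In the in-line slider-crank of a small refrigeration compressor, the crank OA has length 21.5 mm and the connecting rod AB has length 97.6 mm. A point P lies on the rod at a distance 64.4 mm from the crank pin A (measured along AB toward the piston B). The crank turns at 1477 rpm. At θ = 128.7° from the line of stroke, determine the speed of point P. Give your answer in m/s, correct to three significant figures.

2.46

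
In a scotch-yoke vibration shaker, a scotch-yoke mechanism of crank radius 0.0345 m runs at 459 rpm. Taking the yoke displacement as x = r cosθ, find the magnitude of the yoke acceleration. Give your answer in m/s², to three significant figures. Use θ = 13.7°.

77.4

ω = 48.07 rad/s (from 459 rpm).
x = r cosθ ⇒ ẍ = −rω² cosθ (ω constant).
|a| = rω²|cosθ| = 0.0345·(48.07)²·|cos 13.7°| = 77.44 m/s².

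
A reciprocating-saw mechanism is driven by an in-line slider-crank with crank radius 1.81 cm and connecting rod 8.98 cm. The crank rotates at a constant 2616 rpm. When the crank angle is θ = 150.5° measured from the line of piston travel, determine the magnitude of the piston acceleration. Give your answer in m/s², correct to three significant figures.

1040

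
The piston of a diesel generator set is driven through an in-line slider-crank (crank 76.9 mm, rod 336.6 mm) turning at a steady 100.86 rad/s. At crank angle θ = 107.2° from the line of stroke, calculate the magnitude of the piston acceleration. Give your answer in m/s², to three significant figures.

382

ω = 100.9 rad/s
x(θ) = r cosθ + √(L² − r² sin²θ); with ω constant, a = ω²·d²x/dθ².
d²x/dθ² = −r cosθ − r²(cos2θ)/√u − r⁴ sin²2θ/(4u^{3/2}),  u = L² − r² sin²θ = 0.107903 m².
Substituting r = 0.0769 m, L = 0.3366 m, θ = 107.2°: d²x/dθ² = +0.037515 m.
a = ω²·d²x/dθ² = (100.9)²·(+0.037515) = +381.63 m/s²;  |a| = 381.63 m/s².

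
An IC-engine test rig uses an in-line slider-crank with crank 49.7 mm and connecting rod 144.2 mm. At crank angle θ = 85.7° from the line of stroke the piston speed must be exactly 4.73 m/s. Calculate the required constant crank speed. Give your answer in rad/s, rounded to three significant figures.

92.9

For an in-line slider-crank, |v_piston| = rω|sinθ|·[1 + r cosθ/√(L² − r² sin²θ)].
With r = 0.0497 m, L = 0.1442 m, θ = 85.7°: the bracketed kinematic factor |dx/dθ| = 0.050924 m.
ω = v/|dx/dθ| = 4.73/0.050924 = 92.884 rad/s.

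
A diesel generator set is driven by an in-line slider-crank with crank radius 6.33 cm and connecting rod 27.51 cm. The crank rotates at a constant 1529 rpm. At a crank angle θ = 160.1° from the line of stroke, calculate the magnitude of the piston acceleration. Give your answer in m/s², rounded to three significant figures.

ω = 2π·1529/60 = 160.1 rad/s
x(θ) = r cosθ + √(L² − r² sin²θ); with ω constant, a = ω²·d²x/dθ².
d²x/dθ² = −r cosθ − r²(cos2θ)/√u − r⁴ sin²2θ/(4u^{3/2}),  u = L² − r² sin²θ = 0.0752158 m².
Substituting r = 0.0633 m, L = 0.2751 m, θ = 160.1°: d²x/dθ² = +0.048216 m.
a = ω²·d²x/dθ² = (160.1)²·(+0.048216) = +1236.1 m/s²;  |a| = 1236.1 m/s².

1240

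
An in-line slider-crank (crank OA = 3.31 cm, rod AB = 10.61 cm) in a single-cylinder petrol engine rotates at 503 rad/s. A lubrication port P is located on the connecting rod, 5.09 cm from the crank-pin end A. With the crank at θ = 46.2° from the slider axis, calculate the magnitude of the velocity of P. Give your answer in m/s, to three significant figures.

14.6

ω = 503 rad/s.  Crank-pin speed |V_A| = rω = 16.649 m/s, perpendicular to OA.
Rod angle: sinφ = −(r/L) sinθ ⇒ φ = -13.013°; ω_rod = −rω cosθ/√(L²−r²sin²θ) = -111.47 rad/s.
V_P = V_A + ω_rod × AP, with AP = 0.0509 m along the rod.
Components: V_Px = −rω sinθ − a·ω_rod·sinφ = -13.294 m/s;  V_Py = rω cosθ + a·ω_rod·cosφ = +5.9954 m/s.
|V_P| = √(V_Px² + V_Py²) = 14.584 m/s.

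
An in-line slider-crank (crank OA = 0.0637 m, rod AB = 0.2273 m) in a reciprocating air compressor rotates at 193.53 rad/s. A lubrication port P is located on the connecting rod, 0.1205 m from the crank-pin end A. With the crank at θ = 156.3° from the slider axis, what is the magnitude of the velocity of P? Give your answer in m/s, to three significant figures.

ω = 193.5 rad/s.  Crank-pin speed |V_A| = rω = 12.328 m/s, perpendicular to OA.
Rod angle: sinφ = −(r/L) sinθ ⇒ φ = -6.468°; ω_rod = −rω cosθ/√(L²−r²sin²θ) = +49.98 rad/s.
V_P = V_A + ω_rod × AP, with AP = 0.1205 m along the rod.
Components: V_Px = −rω sinθ − a·ω_rod·sinφ = -4.2767 m/s;  V_Py = rω cosθ + a·ω_rod·cosφ = -5.3039 m/s.
|V_P| = √(V_Px² + V_Py²) = 6.8134 m/s.

6.81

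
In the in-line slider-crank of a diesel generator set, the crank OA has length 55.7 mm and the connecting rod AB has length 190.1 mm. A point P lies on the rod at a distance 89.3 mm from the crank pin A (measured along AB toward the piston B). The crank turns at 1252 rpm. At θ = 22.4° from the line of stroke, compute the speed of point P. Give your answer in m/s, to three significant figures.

ω = 131.1 rad/s.  Crank-pin speed |V_A| = rω = 7.3028 m/s, perpendicular to OA.
Rod angle: sinφ = −(r/L) sinθ ⇒ φ = -6.411°; ω_rod = −rω cosθ/√(L²−r²sin²θ) = -35.74 rad/s.
V_P = V_A + ω_rod × AP, with AP = 0.0893 m along the rod.
Components: V_Px = −rω sinθ − a·ω_rod·sinφ = -3.1392 m/s;  V_Py = rω cosθ + a·ω_rod·cosφ = +3.5801 m/s.
|V_P| = √(V_Px² + V_Py²) = 4.7615 m/s.

4.76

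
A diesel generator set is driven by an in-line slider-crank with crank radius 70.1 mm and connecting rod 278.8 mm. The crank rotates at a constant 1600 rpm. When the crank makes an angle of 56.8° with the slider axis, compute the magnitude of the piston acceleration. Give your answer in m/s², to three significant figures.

882

ω = 2π·1600/60 = 167.6 rad/s
x(θ) = r cosθ + √(L² − r² sin²θ); with ω constant, a = ω²·d²x/dθ².
d²x/dθ² = −r cosθ − r²(cos2θ)/√u − r⁴ sin²2θ/(4u^{3/2}),  u = L² − r² sin²θ = 0.0742888 m².
Substituting r = 0.0701 m, L = 0.2788 m, θ = 56.8°: d²x/dθ² = -0.031417 m.
a = ω²·d²x/dθ² = (167.6)²·(-0.031417) = -881.98 m/s²;  |a| = 881.98 m/s².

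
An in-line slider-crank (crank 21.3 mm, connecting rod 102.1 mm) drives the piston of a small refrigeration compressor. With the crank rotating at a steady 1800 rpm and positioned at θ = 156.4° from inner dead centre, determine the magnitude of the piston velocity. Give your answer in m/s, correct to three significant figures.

1.30

ω = 2π·1800/60 = 188.5 rad/s
For an in-line slider-crank, x = r cosθ + √(L² − r² sin²θ), so v = −rω sinθ·[1 + r cosθ/√(L² − r² sin²θ)].
With r = 0.0213 m, L = 0.1021 m, θ = 156.4°: √(L² − r² sin²θ) = 0.10174 m.
v = −0.0213·188.5·0.40035·[1 + 0.0213·-0.91636/0.10174] = -1.299 m/s.
|v| = 1.299 m/s.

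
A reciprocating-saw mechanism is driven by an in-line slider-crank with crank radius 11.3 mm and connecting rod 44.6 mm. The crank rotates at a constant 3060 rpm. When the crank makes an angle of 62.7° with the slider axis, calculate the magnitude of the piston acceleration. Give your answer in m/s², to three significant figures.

ω = 2π·3060/60 = 320.4 rad/s
x(θ) = r cosθ + √(L² − r² sin²θ); with ω constant, a = ω²·d²x/dθ².
d²x/dθ² = −r cosθ − r²(cos2θ)/√u − r⁴ sin²2θ/(4u^{3/2}),  u = L² − r² sin²θ = 0.00188833 m².
Substituting r = 0.0113 m, L = 0.0446 m, θ = 62.7°: d²x/dθ² = -0.0035136 m.
a = ω²·d²x/dθ² = (320.4)²·(-0.0035136) = -360.78 m/s²;  |a| = 360.78 m/s².

361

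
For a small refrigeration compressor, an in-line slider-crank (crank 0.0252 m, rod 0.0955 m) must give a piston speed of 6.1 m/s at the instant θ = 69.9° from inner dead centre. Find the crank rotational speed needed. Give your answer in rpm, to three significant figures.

For an in-line slider-crank, |v_piston| = rω|sinθ|·[1 + r cosθ/√(L² − r² sin²θ)].
With r = 0.0252 m, L = 0.0955 m, θ = 69.9°: the bracketed kinematic factor |dx/dθ| = 0.02588 m.
ω = v/|dx/dθ| = 6.1/0.02588 = 235.7 rad/s.
N = 60ω/(2π) = 2250.8 rpm.

2250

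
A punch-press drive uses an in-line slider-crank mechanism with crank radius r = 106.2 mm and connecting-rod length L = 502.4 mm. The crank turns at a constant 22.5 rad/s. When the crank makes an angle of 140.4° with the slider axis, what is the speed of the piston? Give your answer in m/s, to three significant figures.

1.27

ω = 22.5 rad/s
For an in-line slider-crank, x = r cosθ + √(L² − r² sin²θ), so v = −rω sinθ·[1 + r cosθ/√(L² − r² sin²θ)].
With r = 0.1062 m, L = 0.5024 m, θ = 140.4°: √(L² − r² sin²θ) = 0.49782 m.
v = −0.1062·22.5·0.63742·[1 + 0.1062·-0.77051/0.49782] = -1.2728 m/s.
|v| = 1.2728 m/s.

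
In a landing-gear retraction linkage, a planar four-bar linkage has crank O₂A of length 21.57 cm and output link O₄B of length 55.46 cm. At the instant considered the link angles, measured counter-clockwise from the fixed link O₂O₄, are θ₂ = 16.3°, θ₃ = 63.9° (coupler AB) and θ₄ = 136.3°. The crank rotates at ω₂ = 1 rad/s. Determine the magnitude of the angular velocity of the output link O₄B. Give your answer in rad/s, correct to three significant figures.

0.301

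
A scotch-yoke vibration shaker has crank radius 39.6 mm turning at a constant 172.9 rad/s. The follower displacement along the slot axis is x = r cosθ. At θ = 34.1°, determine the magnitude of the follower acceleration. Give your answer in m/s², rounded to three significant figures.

980

ω = 172.9 rad/s
x = r cosθ ⇒ ẍ = −rω² cosθ (ω constant).
|a| = rω²|cosθ| = 0.0396·(172.9)²·|cos 34.1°| = 980.27 m/s².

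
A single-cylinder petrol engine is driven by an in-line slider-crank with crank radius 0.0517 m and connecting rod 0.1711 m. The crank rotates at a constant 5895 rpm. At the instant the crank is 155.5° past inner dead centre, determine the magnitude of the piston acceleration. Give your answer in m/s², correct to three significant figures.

13900

ω = 2π·5895/60 = 617.3 rad/s
x(θ) = r cosθ + √(L² − r² sin²θ); with ω constant, a = ω²·d²x/dθ².
d²x/dθ² = −r cosθ − r²(cos2θ)/√u − r⁴ sin²2θ/(4u^{3/2}),  u = L² − r² sin²θ = 0.0288156 m².
Substituting r = 0.0517 m, L = 0.1711 m, θ = 155.5°: d²x/dθ² = +0.036507 m.
a = ω²·d²x/dθ² = (617.3)²·(+0.036507) = +13912 m/s²;  |a| = 13912 m/s².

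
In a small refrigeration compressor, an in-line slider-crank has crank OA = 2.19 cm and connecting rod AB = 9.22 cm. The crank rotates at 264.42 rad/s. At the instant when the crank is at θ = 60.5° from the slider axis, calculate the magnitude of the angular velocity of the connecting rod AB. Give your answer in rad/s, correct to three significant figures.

ω = 264.4 rad/s
The rod makes angle φ with the slider axis where L sinφ = r sinθ; differentiating, L cosφ·φ̇ = r ω cosθ.
L cosφ = √(L² − r² sin²θ) = 0.090208 m.
|ω_rod| = r ω |cosθ| / √(L² − r² sin²θ) = 0.0219·264.4·0.49242/0.090208 = 31.61 rad/s.

31.6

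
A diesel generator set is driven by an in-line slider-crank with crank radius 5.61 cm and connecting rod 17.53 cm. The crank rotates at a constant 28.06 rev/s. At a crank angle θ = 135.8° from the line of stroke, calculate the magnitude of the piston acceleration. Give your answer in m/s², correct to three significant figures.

ω = 2π·28.1 = 176.3 rad/s
x(θ) = r cosθ + √(L² − r² sin²θ); with ω constant, a = ω²·d²x/dθ².
d²x/dθ² = −r cosθ − r²(cos2θ)/√u − r⁴ sin²2θ/(4u^{3/2}),  u = L² − r² sin²θ = 0.0292004 m².
Substituting r = 0.0561 m, L = 0.1753 m, θ = 135.8°: d²x/dθ² = +0.039209 m.
a = ω²·d²x/dθ² = (176.3)²·(+0.039209) = +1218.8 m/s²;  |a| = 1218.8 m/s².

1220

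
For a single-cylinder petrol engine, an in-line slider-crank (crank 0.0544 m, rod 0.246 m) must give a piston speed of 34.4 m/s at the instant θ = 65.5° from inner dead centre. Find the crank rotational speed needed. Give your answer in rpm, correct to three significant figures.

6070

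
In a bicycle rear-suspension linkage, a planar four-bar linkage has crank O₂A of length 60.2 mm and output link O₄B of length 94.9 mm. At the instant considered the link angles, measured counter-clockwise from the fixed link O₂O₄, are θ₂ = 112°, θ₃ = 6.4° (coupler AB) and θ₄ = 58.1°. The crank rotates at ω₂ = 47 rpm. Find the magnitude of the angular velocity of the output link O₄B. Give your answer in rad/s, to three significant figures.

3.83

ω₂ = 4.922 rad/s (from 47 rpm).
Differentiating the loop-closure r₂e^{iθ₂}+r₃e^{iθ₃}=r₁+r₄e^{iθ₄} gives r₂ω₂e^{iθ₂}+r₃ω₃e^{iθ₃}=r₄ω₄e^{iθ₄}.
Eliminating the other unknown: ω₄ = r₂ω₂ sin(θ₂−θ₃) / [r₄ sin(θ₄−θ₃)].
Numerator sine = +0.96316; denominator sine = +0.78478.
Result = 0.0602·4.922·(+0.96316) / (0.0949·(+0.78478)) = +3.8319 rad/s; magnitude 3.8319 rad/s.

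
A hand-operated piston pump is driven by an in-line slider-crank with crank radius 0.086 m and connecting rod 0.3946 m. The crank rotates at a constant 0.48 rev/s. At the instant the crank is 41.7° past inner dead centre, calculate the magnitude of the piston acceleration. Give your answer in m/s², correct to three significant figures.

0.606

ω = 2π·0.48 = 3.016 rad/s
x(θ) = r cosθ + √(L² − r² sin²θ); with ω constant, a = ω²·d²x/dθ².
d²x/dθ² = −r cosθ − r²(cos2θ)/√u − r⁴ sin²2θ/(4u^{3/2}),  u = L² − r² sin²θ = 0.152436 m².
Substituting r = 0.086 m, L = 0.3946 m, θ = 41.7°: d²x/dθ² = -0.066615 m.
a = ω²·d²x/dθ² = (3.016)²·(-0.066615) = -0.60592 m/s²;  |a| = 0.60592 m/s².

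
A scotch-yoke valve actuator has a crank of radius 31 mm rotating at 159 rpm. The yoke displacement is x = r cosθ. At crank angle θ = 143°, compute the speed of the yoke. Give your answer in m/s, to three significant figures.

0.311

ω = 16.65 rad/s (from 159 rpm).
x = r cosθ ⇒ ẋ = −rω sinθ.
|v| = rω|sinθ| = 0.031·16.65·|sin 143°| = 0.31064 m/s.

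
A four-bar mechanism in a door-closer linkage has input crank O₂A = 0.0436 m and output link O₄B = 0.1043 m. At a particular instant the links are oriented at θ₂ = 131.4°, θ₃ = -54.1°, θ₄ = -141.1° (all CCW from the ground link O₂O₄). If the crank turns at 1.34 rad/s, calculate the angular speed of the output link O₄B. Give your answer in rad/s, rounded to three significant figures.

0.0538

ω₂ = 1.34 rad/s
Differentiating the loop-closure r₂e^{iθ₂}+r₃e^{iθ₃}=r₁+r₄e^{iθ₄} gives r₂ω₂e^{iθ₂}+r₃ω₃e^{iθ₃}=r₄ω₄e^{iθ₄}.
Eliminating the other unknown: ω₄ = r₂ω₂ sin(θ₂−θ₃) / [r₄ sin(θ₄−θ₃)].
Numerator sine = -0.09585; denominator sine = -0.99863.
Result = 0.0436·1.34·(-0.09585) / (0.1043·(-0.99863)) = +0.053762 rad/s; magnitude 0.053762 rad/s.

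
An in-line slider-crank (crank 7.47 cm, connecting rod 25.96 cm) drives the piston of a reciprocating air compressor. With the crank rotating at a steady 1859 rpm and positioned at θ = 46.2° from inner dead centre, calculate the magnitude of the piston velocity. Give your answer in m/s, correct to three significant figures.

12.6

ω = 2π·1859/60 = 194.7 rad/s
For an in-line slider-crank, x = r cosθ + √(L² − r² sin²θ), so v = −rω sinθ·[1 + r cosθ/√(L² − r² sin²θ)].
With r = 0.0747 m, L = 0.2596 m, θ = 46.2°: √(L² − r² sin²θ) = 0.25394 m.
v = −0.0747·194.7·0.72176·[1 + 0.0747·0.69214/0.25394] = -12.633 m/s.
|v| = 12.633 m/s.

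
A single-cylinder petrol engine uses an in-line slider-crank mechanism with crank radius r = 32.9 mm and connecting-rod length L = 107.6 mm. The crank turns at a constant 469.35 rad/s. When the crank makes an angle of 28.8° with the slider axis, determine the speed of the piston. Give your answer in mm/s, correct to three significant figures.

9450

ω = 469.4 rad/s
For an in-line slider-crank, x = r cosθ + √(L² − r² sin²θ), so v = −rω sinθ·[1 + r cosθ/√(L² − r² sin²θ)].
With r = 0.0329 m, L = 0.1076 m, θ = 28.8°: √(L² − r² sin²θ) = 0.10643 m.
v = −0.0329·469.4·0.48175·[1 + 0.0329·0.87631/0.10643] = -9.4543 m/s.
|v| = 9.4543 m/s = 9454.3 mm/s.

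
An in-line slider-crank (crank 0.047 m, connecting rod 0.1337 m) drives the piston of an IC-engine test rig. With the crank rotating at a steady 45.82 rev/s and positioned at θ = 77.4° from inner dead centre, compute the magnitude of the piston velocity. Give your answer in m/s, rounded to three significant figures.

ω = 2π·45.8 = 287.9 rad/s
For an in-line slider-crank, x = r cosθ + √(L² − r² sin²θ), so v = −rω sinθ·[1 + r cosθ/√(L² − r² sin²θ)].
With r = 0.047 m, L = 0.1337 m, θ = 77.4°: √(L² − r² sin²θ) = 0.12559 m.
v = −0.047·287.9·0.97592·[1 + 0.047·0.21814/0.12559] = -14.283 m/s.
|v| = 14.283 m/s.

14.3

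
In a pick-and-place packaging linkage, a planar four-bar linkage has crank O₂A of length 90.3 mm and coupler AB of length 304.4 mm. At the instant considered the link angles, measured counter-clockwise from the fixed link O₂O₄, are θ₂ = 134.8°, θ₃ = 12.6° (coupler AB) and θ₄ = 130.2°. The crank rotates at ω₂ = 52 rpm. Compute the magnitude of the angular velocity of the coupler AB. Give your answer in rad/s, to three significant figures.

ω₂ = 5.445 rad/s (from 52 rpm).
Differentiating the loop-closure r₂e^{iθ₂}+r₃e^{iθ₃}=r₁+r₄e^{iθ₄} gives r₂ω₂e^{iθ₂}+r₃ω₃e^{iθ₃}=r₄ω₄e^{iθ₄}.
Eliminating the other unknown: ω₃ = r₂ω₂ sin(θ₄−θ₂) / [r₃ sin(θ₃−θ₄)].
Numerator sine = -0.08020; denominator sine = -0.88620.
Result = 0.0903·5.445·(-0.08020) / (0.3044·(-0.88620)) = +0.14619 rad/s; magnitude 0.14619 rad/s.

0.146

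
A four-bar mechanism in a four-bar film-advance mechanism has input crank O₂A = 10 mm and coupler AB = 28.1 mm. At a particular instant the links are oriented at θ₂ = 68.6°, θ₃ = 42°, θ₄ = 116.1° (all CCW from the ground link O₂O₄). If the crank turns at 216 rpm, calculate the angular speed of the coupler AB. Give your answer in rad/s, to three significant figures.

6.17

ω₂ = 22.62 rad/s (from 216 rpm).
Differentiating the loop-closure r₂e^{iθ₂}+r₃e^{iθ₃}=r₁+r₄e^{iθ₄} gives r₂ω₂e^{iθ₂}+r₃ω₃e^{iθ₃}=r₄ω₄e^{iθ₄}.
Eliminating the other unknown: ω₃ = r₂ω₂ sin(θ₄−θ₂) / [r₃ sin(θ₃−θ₄)].
Numerator sine = +0.73728; denominator sine = -0.96174.
Result = 0.01·22.62·(+0.73728) / (0.0281·(-0.96174)) = -6.1709 rad/s; magnitude 6.1709 rad/s.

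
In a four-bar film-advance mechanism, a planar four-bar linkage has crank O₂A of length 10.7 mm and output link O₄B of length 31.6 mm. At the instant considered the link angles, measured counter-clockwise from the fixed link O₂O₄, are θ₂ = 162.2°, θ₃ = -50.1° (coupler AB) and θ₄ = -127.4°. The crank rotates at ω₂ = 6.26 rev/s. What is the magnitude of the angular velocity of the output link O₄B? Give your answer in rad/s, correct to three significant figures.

7.30

ω₂ = 39.33 rad/s (from 6.26 rev/s).
Differentiating the loop-closure r₂e^{iθ₂}+r₃e^{iθ₃}=r₁+r₄e^{iθ₄} gives r₂ω₂e^{iθ₂}+r₃ω₃e^{iθ₃}=r₄ω₄e^{iθ₄}.
Eliminating the other unknown: ω₄ = r₂ω₂ sin(θ₂−θ₃) / [r₄ sin(θ₄−θ₃)].
Numerator sine = -0.53435; denominator sine = -0.97553.
Result = 0.0107·39.33·(-0.53435) / (0.0316·(-0.97553)) = +7.2952 rad/s; magnitude 7.2952 rad/s.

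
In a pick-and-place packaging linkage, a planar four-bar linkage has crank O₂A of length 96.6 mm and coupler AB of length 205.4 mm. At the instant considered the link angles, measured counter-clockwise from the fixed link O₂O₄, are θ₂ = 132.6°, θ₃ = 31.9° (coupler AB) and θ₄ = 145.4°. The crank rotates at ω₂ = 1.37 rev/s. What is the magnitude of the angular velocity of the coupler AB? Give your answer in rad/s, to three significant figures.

0.978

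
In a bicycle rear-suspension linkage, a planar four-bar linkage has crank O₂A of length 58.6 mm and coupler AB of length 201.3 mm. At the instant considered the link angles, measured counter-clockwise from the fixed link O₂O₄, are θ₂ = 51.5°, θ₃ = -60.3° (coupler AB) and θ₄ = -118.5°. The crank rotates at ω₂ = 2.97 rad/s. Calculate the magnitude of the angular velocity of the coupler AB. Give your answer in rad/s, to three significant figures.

ω₂ = 2.97 rad/s
Differentiating the loop-closure r₂e^{iθ₂}+r₃e^{iθ₃}=r₁+r₄e^{iθ₄} gives r₂ω₂e^{iθ₂}+r₃ω₃e^{iθ₃}=r₄ω₄e^{iθ₄}.
Eliminating the other unknown: ω₃ = r₂ω₂ sin(θ₄−θ₂) / [r₃ sin(θ₃−θ₄)].
Numerator sine = -0.17365; denominator sine = +0.84989.
Result = 0.0586·2.97·(-0.17365) / (0.2013·(+0.84989)) = -0.17665 rad/s; magnitude 0.17665 rad/s.

0.177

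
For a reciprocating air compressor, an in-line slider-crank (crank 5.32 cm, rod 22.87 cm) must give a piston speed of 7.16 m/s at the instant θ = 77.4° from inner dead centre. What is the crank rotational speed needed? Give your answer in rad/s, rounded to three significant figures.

For an in-line slider-crank, |v_piston| = rω|sinθ|·[1 + r cosθ/√(L² − r² sin²θ)].
With r = 0.0532 m, L = 0.2287 m, θ = 77.4°: the bracketed kinematic factor |dx/dθ| = 0.054624 m.
ω = v/|dx/dθ| = 7.16/0.054624 = 131.08 rad/s.

131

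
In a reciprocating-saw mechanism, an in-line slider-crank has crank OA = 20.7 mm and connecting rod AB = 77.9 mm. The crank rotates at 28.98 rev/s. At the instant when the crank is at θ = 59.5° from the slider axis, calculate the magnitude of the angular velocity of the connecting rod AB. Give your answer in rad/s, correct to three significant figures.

ω = 182.1 rad/s (converted from 28.98 rev/s).
The rod makes angle φ with the slider axis where L sinφ = r sinθ; differentiating, L cosφ·φ̇ = r ω cosθ.
L cosφ = √(L² − r² sin²θ) = 0.075831 m.
|ω_rod| = r ω |cosθ| / √(L² − r² sin²θ) = 0.0207·182.1·0.50754/0.075831 = 25.227 rad/s.

25.2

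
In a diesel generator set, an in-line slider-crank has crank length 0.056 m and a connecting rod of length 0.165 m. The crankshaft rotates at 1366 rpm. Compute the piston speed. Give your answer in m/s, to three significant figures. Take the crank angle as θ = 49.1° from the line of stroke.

ω = 2π·1366/60 = 143 rad/s
For an in-line slider-crank, x = r cosθ + √(L² − r² sin²θ), so v = −rω sinθ·[1 + r cosθ/√(L² − r² sin²θ)].
With r = 0.056 m, L = 0.165 m, θ = 49.1°: √(L² − r² sin²θ) = 0.15948 m.
v = −0.056·143·0.75585·[1 + 0.056·0.65474/0.15948] = -7.4469 m/s.
|v| = 7.4469 m/s.

7.45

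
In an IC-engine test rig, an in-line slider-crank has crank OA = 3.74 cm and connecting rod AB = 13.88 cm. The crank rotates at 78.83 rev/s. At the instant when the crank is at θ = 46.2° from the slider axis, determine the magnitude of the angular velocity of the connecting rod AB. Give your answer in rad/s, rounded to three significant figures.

ω = 495.3 rad/s (converted from 78.83 rev/s).
The rod makes angle φ with the slider axis where L sinφ = r sinθ; differentiating, L cosφ·φ̇ = r ω cosθ.
L cosφ = √(L² − r² sin²θ) = 0.13615 m.
|ω_rod| = r ω |cosθ| / √(L² − r² sin²θ) = 0.0374·495.3·0.69214/0.13615 = 94.172 rad/s.

94.2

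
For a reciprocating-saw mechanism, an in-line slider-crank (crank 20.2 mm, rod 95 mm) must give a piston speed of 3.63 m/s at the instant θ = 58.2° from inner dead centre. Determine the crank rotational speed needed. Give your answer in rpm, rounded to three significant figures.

For an in-line slider-crank, |v_piston| = rω|sinθ|·[1 + r cosθ/√(L² − r² sin²θ)].
With r = 0.0202 m, L = 0.095 m, θ = 58.2°: the bracketed kinematic factor |dx/dθ| = 0.019124 m.
ω = v/|dx/dθ| = 3.63/0.019124 = 189.82 rad/s.
N = 60ω/(2π) = 1812.6 rpm.

1810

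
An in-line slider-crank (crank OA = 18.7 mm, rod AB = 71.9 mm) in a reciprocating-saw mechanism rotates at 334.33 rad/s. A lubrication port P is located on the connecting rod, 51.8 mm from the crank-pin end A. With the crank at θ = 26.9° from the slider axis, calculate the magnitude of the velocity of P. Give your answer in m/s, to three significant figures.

3.65

ω = 334.3 rad/s.  Crank-pin speed |V_A| = rω = 6.252 m/s, perpendicular to OA.
Rod angle: sinφ = −(r/L) sinθ ⇒ φ = -6.758°; ω_rod = −rω cosθ/√(L²−r²sin²θ) = -78.088 rad/s.
V_P = V_A + ω_rod × AP, with AP = 0.0518 m along the rod.
Components: V_Px = −rω sinθ − a·ω_rod·sinφ = -3.3046 m/s;  V_Py = rω cosθ + a·ω_rod·cosφ = +1.5587 m/s.
|V_P| = √(V_Px² + V_Py²) = 3.6537 m/s.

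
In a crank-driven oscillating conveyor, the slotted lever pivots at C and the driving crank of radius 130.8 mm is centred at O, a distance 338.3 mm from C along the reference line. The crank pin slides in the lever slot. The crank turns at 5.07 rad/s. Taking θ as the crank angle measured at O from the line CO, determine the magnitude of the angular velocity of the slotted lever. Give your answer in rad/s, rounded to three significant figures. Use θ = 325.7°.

ω = 5.07 rad/s
Crank pin A relative to C: A = (d + r cosθ, r sinθ); lever angle φ = atan2(r sinθ, d + r cosθ).
Differentiating tanφ: φ̇ = rω(d cosθ + r)/(d² + r² + 2dr cosθ).
d² + r² + 2dr cosθ = |CA|² = 0.204665 m²;  d cosθ + r = +0.41027 m.
|ω_lever| = |0.1308·5.07·+0.41027| / 0.204665 = 1.3294 rad/s.

1.33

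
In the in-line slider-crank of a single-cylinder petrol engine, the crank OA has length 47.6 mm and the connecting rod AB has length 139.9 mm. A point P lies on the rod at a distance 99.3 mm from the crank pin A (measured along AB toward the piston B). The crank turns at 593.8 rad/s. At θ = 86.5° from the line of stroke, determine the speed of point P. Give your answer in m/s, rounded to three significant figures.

ω = 593.8 rad/s.  Crank-pin speed |V_A| = rω = 28.265 m/s, perpendicular to OA.
Rod angle: sinφ = −(r/L) sinθ ⇒ φ = -19.853°; ω_rod = −rω cosθ/√(L²−r²sin²θ) = -13.113 rad/s.
V_P = V_A + ω_rod × AP, with AP = 0.0993 m along the rod.
Components: V_Px = −rω sinθ − a·ω_rod·sinφ = -28.654 m/s;  V_Py = rω cosθ + a·ω_rod·cosφ = +0.50076 m/s.
|V_P| = √(V_Px² + V_Py²) = 28.659 m/s.

28.7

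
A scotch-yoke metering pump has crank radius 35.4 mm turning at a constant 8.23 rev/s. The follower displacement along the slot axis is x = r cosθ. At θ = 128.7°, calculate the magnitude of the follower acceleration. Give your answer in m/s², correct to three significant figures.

59.2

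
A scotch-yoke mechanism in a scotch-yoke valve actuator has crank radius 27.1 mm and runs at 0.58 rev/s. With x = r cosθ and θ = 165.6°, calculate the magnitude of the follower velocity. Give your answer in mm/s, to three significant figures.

ω = 3.644 rad/s (from 0.58 rev/s).
x = r cosθ ⇒ ẋ = −rω sinθ.
|v| = rω|sinθ| = 0.0271·3.644·|sin 165.6°| = 0.02456 m/s = 24.56 mm/s.

24.6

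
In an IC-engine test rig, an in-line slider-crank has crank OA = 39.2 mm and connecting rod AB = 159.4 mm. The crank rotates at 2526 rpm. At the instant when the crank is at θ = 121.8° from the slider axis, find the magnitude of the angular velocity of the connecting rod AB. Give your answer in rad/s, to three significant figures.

ω = 264.5 rad/s (converted from 2526 rpm).
The rod makes angle φ with the slider axis where L sinφ = r sinθ; differentiating, L cosφ·φ̇ = r ω cosθ.
L cosφ = √(L² − r² sin²θ) = 0.15588 m.
|ω_rod| = r ω |cosθ| / √(L² − r² sin²θ) = 0.0392·264.5·0.52696/0.15588 = 35.054 rad/s.

35.1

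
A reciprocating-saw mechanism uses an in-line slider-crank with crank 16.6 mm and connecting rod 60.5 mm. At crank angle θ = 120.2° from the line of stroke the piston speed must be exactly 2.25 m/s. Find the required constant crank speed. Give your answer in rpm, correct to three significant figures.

1750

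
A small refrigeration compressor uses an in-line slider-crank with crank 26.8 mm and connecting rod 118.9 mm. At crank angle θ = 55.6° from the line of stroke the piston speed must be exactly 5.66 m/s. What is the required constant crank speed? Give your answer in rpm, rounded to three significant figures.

For an in-line slider-crank, |v_piston| = rω|sinθ|·[1 + r cosθ/√(L² − r² sin²θ)].
With r = 0.0268 m, L = 0.1189 m, θ = 55.6°: the bracketed kinematic factor |dx/dθ| = 0.024979 m.
ω = v/|dx/dθ| = 5.66/0.024979 = 226.59 rad/s.
N = 60ω/(2π) = 2163.8 rpm.

2160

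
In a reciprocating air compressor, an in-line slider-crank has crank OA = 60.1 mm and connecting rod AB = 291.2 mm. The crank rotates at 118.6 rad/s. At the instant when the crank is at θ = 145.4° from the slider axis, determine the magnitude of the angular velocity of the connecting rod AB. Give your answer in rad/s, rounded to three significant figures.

20.3

ω = 118.6 rad/s
The rod makes angle φ with the slider axis where L sinφ = r sinθ; differentiating, L cosφ·φ̇ = r ω cosθ.
L cosφ = √(L² − r² sin²θ) = 0.28919 m.
|ω_rod| = r ω |cosθ| / √(L² − r² sin²θ) = 0.0601·118.6·0.82314/0.28919 = 20.288 rad/s.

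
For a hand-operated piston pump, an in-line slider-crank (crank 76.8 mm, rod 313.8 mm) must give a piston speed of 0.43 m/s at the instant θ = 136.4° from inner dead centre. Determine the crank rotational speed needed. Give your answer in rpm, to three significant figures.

For an in-line slider-crank, |v_piston| = rω|sinθ|·[1 + r cosθ/√(L² − r² sin²θ)].
With r = 0.0768 m, L = 0.3138 m, θ = 136.4°: the bracketed kinematic factor |dx/dθ| = 0.043439 m.
ω = v/|dx/dθ| = 0.43/0.043439 = 9.8989 rad/s.
N = 60ω/(2π) = 94.527 rpm.

94.5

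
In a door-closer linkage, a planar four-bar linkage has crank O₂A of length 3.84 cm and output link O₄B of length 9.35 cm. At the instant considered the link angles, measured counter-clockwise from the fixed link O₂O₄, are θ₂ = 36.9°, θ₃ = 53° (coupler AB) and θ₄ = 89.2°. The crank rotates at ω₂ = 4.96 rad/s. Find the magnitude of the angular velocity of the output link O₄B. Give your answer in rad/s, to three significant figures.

0.956

ω₂ = 4.96 rad/s
Differentiating the loop-closure r₂e^{iθ₂}+r₃e^{iθ₃}=r₁+r₄e^{iθ₄} gives r₂ω₂e^{iθ₂}+r₃ω₃e^{iθ₃}=r₄ω₄e^{iθ₄}.
Eliminating the other unknown: ω₄ = r₂ω₂ sin(θ₂−θ₃) / [r₄ sin(θ₄−θ₃)].
Numerator sine = -0.27731; denominator sine = +0.59061.
Result = 0.0384·4.96·(-0.27731) / (0.0935·(+0.59061)) = -0.95648 rad/s; magnitude 0.95648 rad/s.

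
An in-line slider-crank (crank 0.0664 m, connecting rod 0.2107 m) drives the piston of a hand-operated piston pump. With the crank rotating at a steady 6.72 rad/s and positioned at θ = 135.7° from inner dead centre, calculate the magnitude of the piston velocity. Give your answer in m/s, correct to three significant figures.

ω = 6.72 rad/s
For an in-line slider-crank, x = r cosθ + √(L² − r² sin²θ), so v = −rω sinθ·[1 + r cosθ/√(L² − r² sin²θ)].
With r = 0.0664 m, L = 0.2107 m, θ = 135.7°: √(L² − r² sin²θ) = 0.20553 m.
v = −0.0664·6.72·0.69842·[1 + 0.0664·-0.71569/0.20553] = -0.23958 m/s.
|v| = 0.23958 m/s.

0.240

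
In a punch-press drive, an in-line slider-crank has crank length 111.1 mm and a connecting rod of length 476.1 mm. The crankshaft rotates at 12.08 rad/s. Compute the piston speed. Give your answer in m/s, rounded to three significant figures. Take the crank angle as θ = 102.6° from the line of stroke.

1.24

ω = 12.08 rad/s
For an in-line slider-crank, x = r cosθ + √(L² − r² sin²θ), so v = −rω sinθ·[1 + r cosθ/√(L² − r² sin²θ)].
With r = 0.1111 m, L = 0.4761 m, θ = 102.6°: √(L² − r² sin²θ) = 0.46359 m.
v = −0.1111·12.08·0.97592·[1 + 0.1111·-0.21814/0.46359] = -1.2413 m/s.
|v| = 1.2413 m/s.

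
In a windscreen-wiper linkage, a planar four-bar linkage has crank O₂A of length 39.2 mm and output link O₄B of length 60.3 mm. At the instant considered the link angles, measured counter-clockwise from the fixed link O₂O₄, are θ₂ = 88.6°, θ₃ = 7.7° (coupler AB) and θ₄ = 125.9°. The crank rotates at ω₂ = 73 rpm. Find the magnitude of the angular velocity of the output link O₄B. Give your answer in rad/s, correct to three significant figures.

5.57

ω₂ = 7.645 rad/s (from 73 rpm).
Differentiating the loop-closure r₂e^{iθ₂}+r₃e^{iθ₃}=r₁+r₄e^{iθ₄} gives r₂ω₂e^{iθ₂}+r₃ω₃e^{iθ₃}=r₄ω₄e^{iθ₄}.
Eliminating the other unknown: ω₄ = r₂ω₂ sin(θ₂−θ₃) / [r₄ sin(θ₄−θ₃)].
Numerator sine = +0.98741; denominator sine = +0.88130.
Result = 0.0392·7.645·(+0.98741) / (0.0603·(+0.88130)) = +5.5679 rad/s; magnitude 5.5679 rad/s.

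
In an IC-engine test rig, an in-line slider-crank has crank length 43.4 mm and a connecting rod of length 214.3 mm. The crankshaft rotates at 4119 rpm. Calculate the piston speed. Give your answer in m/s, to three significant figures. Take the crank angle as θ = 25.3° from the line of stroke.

9.47

ω = 2π·4119/60 = 431.3 rad/s
For an in-line slider-crank, x = r cosθ + √(L² − r² sin²θ), so v = −rω sinθ·[1 + r cosθ/√(L² − r² sin²θ)].
With r = 0.0434 m, L = 0.2143 m, θ = 25.3°: √(L² − r² sin²θ) = 0.2135 m.
v = −0.0434·431.3·0.42736·[1 + 0.0434·0.90408/0.2135] = -9.4705 m/s.
|v| = 9.4705 m/s.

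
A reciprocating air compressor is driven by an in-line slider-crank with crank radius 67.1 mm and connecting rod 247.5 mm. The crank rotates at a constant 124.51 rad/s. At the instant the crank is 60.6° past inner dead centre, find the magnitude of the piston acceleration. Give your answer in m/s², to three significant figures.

364

ω = 124.5 rad/s
x(θ) = r cosθ + √(L² − r² sin²θ); with ω constant, a = ω²·d²x/dθ².
d²x/dθ² = −r cosθ − r²(cos2θ)/√u − r⁴ sin²2θ/(4u^{3/2}),  u = L² − r² sin²θ = 0.0578389 m².
Substituting r = 0.0671 m, L = 0.2475 m, θ = 60.6°: d²x/dθ² = -0.023508 m.
a = ω²·d²x/dθ² = (124.5)²·(-0.023508) = -364.44 m/s²;  |a| = 364.44 m/s².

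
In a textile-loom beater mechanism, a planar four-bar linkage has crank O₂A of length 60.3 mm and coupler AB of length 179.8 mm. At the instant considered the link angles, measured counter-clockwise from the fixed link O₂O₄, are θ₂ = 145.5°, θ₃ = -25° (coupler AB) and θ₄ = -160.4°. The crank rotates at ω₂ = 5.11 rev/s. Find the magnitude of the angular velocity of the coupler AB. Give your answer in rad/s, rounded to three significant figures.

12.4

ω₂ = 32.11 rad/s (from 5.11 rev/s).
Differentiating the loop-closure r₂e^{iθ₂}+r₃e^{iθ₃}=r₁+r₄e^{iθ₄} gives r₂ω₂e^{iθ₂}+r₃ω₃e^{iθ₃}=r₄ω₄e^{iθ₄}.
Eliminating the other unknown: ω₃ = r₂ω₂ sin(θ₄−θ₂) / [r₃ sin(θ₃−θ₄)].
Numerator sine = +0.81004; denominator sine = +0.70215.
Result = 0.0603·32.11·(+0.81004) / (0.1798·(+0.70215)) = +12.422 rad/s; magnitude 12.422 rad/s.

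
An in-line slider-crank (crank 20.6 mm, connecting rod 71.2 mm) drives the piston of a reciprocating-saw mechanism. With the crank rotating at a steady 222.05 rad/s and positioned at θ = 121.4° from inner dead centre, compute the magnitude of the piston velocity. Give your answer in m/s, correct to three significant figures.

3.30

ω = 222.1 rad/s
For an in-line slider-crank, x = r cosθ + √(L² − r² sin²θ), so v = −rω sinθ·[1 + r cosθ/√(L² − r² sin²θ)].
With r = 0.0206 m, L = 0.0712 m, θ = 121.4°: √(L² − r² sin²θ) = 0.068995 m.
v = −0.0206·222.1·0.85355·[1 + 0.0206·-0.52101/0.068995] = -3.297 m/s.
|v| = 3.297 m/s.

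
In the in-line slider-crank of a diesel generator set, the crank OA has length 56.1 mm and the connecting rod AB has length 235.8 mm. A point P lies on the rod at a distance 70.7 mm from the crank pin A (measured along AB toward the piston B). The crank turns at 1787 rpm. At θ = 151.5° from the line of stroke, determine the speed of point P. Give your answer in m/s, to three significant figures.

ω = 187.1 rad/s.  Crank-pin speed |V_A| = rω = 10.498 m/s, perpendicular to OA.
Rod angle: sinφ = −(r/L) sinθ ⇒ φ = -6.518°; ω_rod = −rω cosθ/√(L²−r²sin²θ) = +39.381 rad/s.
V_P = V_A + ω_rod × AP, with AP = 0.0707 m along the rod.
Components: V_Px = −rω sinθ − a·ω_rod·sinφ = -4.6932 m/s;  V_Py = rω cosθ + a·ω_rod·cosφ = -6.4598 m/s.
|V_P| = √(V_Px² + V_Py²) = 7.9847 m/s.

7.98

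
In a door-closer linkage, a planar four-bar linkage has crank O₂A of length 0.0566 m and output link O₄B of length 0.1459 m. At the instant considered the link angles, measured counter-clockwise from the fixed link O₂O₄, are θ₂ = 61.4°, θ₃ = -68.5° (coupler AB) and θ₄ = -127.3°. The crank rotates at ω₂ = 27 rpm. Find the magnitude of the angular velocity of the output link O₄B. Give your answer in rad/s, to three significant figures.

0.984

ω₂ = 2.827 rad/s (from 27 rpm).
Differentiating the loop-closure r₂e^{iθ₂}+r₃e^{iθ₃}=r₁+r₄e^{iθ₄} gives r₂ω₂e^{iθ₂}+r₃ω₃e^{iθ₃}=r₄ω₄e^{iθ₄}.
Eliminating the other unknown: ω₄ = r₂ω₂ sin(θ₂−θ₃) / [r₄ sin(θ₄−θ₃)].
Numerator sine = +0.76717; denominator sine = -0.85536.
Result = 0.0566·2.827·(+0.76717) / (0.1459·(-0.85536)) = -0.98376 rad/s; magnitude 0.98376 rad/s.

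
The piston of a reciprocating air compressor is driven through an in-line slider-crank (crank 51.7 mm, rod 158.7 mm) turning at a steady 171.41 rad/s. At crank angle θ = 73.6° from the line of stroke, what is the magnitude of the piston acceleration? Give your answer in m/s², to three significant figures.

ω = 171.4 rad/s
x(θ) = r cosθ + √(L² − r² sin²θ); with ω constant, a = ω²·d²x/dθ².
d²x/dθ² = −r cosθ − r²(cos2θ)/√u − r⁴ sin²2θ/(4u^{3/2}),  u = L² − r² sin²θ = 0.0227259 m².
Substituting r = 0.0517 m, L = 0.1587 m, θ = 73.6°: d²x/dθ² = +0.00015362 m.
a = ω²·d²x/dθ² = (171.4)²·(+0.00015362) = +4.5136 m/s²;  |a| = 4.5136 m/s².

4.51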